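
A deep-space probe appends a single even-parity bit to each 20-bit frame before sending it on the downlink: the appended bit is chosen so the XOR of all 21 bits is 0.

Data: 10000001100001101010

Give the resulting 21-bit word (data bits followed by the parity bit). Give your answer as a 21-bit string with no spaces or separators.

100000011000011010101

XOR of the 20 data bits: 1⊕0⊕0⊕0⊕0⊕0⊕0⊕1⊕1⊕0⊕0⊕0⊕0⊕1⊕1⊕0⊕1⊕0⊕1⊕0 = 1
Parity bit = 1 (so all 21 bits XOR to 0).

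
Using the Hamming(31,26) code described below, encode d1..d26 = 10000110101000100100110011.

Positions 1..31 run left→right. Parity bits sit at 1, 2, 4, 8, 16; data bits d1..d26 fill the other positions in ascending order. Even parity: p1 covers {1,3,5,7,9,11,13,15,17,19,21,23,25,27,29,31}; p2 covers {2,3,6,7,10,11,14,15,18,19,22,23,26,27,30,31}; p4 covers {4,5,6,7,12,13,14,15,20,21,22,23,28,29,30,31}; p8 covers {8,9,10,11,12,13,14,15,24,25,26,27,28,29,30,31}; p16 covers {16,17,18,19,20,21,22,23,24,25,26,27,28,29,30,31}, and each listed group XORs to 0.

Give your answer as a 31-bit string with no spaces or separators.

1110000001101010000100100110011

Place data at non-parity positions: p1 p2 1 p4 0 0 0 p8 0 1 1 0 1 0 1 p16 0 0 0 1 0 0 1 0 0 1 1 0 0 1 1
p1 (pos 1,3,5,7,9,11,13,15,17,19,21,23,25,27,29,31): XOR of data positions = 1⊕0⊕0⊕0⊕1⊕1⊕1⊕0⊕0⊕0⊕1⊕0⊕1⊕0⊕1 = 1
p2 (pos 2,3,6,7,10,11,14,15,18,19,22,23,26,27,30,31): XOR of data positions = 1⊕0⊕0⊕1⊕1⊕0⊕1⊕0⊕0⊕0⊕1⊕1⊕1⊕1⊕1 = 1
p4 (pos 4,5,6,7,12,13,14,15,20,21,22,23,28,29,30,31): XOR of data positions = 0⊕0⊕0⊕0⊕1⊕0⊕1⊕1⊕0⊕0⊕1⊕0⊕0⊕1⊕1 = 0
p8 (pos 8,9,10,11,12,13,14,15,24,25,26,27,28,29,30,31): XOR of data positions = 0⊕1⊕1⊕0⊕1⊕0⊕1⊕0⊕0⊕1⊕1⊕0⊕0⊕1⊕1 = 0
p16 (pos 16,17,18,19,20,21,22,23,24,25,26,27,28,29,30,31): XOR of data positions = 0⊕0⊕0⊕1⊕0⊕0⊕1⊕0⊕0⊕1⊕1⊕0⊕0⊕1⊕1 = 0
Codeword: 1110000001101010000100100110011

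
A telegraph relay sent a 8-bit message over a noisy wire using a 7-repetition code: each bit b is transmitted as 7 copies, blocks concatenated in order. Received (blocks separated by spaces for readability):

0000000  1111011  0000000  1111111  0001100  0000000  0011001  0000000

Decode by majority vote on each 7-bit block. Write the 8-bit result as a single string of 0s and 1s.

Block 1 (0000000): 0 ones → 0
Block 2 (1111011): 6 ones → 1
Block 3 (0000000): 0 ones → 0
Block 4 (1111111): 7 ones → 1
Block 5 (0001100): 2 ones → 0
Block 6 (0000000): 0 ones → 0
Block 7 (0011001): 3 ones → 0
Block 8 (0000000): 0 ones → 0

01010000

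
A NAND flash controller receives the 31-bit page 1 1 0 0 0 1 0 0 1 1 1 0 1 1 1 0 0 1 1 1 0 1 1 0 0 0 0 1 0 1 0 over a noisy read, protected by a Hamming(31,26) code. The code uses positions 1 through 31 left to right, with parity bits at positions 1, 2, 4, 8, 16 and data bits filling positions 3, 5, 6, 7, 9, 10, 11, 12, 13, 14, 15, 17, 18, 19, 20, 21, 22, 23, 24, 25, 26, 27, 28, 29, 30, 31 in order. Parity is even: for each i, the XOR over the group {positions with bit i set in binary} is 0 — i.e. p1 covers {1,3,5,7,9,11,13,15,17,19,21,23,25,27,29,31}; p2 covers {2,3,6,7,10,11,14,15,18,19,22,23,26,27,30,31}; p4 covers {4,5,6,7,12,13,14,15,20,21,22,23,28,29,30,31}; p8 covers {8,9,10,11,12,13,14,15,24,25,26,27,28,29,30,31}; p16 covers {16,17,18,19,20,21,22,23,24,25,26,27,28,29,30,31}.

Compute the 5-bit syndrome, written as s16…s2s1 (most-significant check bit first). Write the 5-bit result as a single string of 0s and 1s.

s1 (pos 1,3,5,7,9,11,13,15,17,19,21,23,25,27,29,31): 1⊕0⊕0⊕0⊕1⊕1⊕1⊕1⊕0⊕1⊕0⊕1⊕0⊕0⊕0⊕0 = 1
s2 (pos 2,3,6,7,10,11,14,15,18,19,22,23,26,27,30,31): 1⊕0⊕1⊕0⊕1⊕1⊕1⊕1⊕1⊕1⊕1⊕1⊕0⊕0⊕1⊕0 = 1
s4 (pos 4,5,6,7,12,13,14,15,20,21,22,23,28,29,30,31): 0⊕0⊕1⊕0⊕0⊕1⊕1⊕1⊕1⊕0⊕1⊕1⊕1⊕0⊕1⊕0 = 1
s8 (pos 8,9,10,11,12,13,14,15,24,25,26,27,28,29,30,31): 0⊕1⊕1⊕1⊕0⊕1⊕1⊕1⊕0⊕0⊕0⊕0⊕1⊕0⊕1⊕0 = 0
s16 (pos 16,17,18,19,20,21,22,23,24,25,26,27,28,29,30,31): 0⊕0⊕1⊕1⊕1⊕0⊕1⊕1⊕0⊕0⊕0⊕0⊕1⊕0⊕1⊕0 = 1
Syndrome s16…s1 = 10111 → error at position 23.

10111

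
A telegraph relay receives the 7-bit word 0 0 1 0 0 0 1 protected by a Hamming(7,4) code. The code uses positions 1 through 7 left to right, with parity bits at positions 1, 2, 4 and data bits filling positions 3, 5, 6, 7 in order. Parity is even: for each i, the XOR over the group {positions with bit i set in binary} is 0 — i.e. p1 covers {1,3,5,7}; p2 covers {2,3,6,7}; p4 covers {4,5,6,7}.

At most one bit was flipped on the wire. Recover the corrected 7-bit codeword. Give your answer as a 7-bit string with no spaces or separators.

0011001

s1 (pos 1,3,5,7): 0⊕1⊕0⊕1 = 0
s2 (pos 2,3,6,7): 0⊕1⊕0⊕1 = 0
s4 (pos 4,5,6,7): 0⊕0⊕0⊕1 = 1
Syndrome s4…s1 = 100 → error at position 4.
Flip position 4: 0010001 → 0011001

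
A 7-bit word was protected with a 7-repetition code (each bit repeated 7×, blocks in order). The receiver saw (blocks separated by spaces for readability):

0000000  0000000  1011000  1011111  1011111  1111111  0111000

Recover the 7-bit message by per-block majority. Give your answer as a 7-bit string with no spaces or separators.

0001110

Block 1 (0000000): 0 ones → 0
Block 2 (0000000): 0 ones → 0
Block 3 (1011000): 3 ones → 0
Block 4 (1011111): 6 ones → 1
Block 5 (1011111): 6 ones → 1
Block 6 (1111111): 7 ones → 1
Block 7 (0111000): 3 ones → 0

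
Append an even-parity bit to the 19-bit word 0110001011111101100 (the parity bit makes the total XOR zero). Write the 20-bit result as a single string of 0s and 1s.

XOR of the 19 data bits: 0⊕1⊕1⊕0⊕0⊕0⊕1⊕0⊕1⊕1⊕1⊕1⊕1⊕1⊕0⊕1⊕1⊕0⊕0 = 1
Parity bit = 1 (so all 20 bits XOR to 0).

01100010111111011001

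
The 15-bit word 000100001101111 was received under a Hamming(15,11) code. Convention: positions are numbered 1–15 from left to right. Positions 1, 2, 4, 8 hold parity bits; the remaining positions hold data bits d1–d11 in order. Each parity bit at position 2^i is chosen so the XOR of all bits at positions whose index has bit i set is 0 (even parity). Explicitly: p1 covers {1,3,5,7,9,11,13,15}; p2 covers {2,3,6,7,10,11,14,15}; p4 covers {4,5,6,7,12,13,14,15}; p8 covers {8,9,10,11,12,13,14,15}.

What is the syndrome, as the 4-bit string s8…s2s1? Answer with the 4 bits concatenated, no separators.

s1 (pos 1,3,5,7,9,11,13,15): 0⊕0⊕0⊕0⊕1⊕0⊕1⊕1 = 1
s2 (pos 2,3,6,7,10,11,14,15): 0⊕0⊕0⊕0⊕1⊕0⊕1⊕1 = 1
s4 (pos 4,5,6,7,12,13,14,15): 1⊕0⊕0⊕0⊕1⊕1⊕1⊕1 = 1
s8 (pos 8,9,10,11,12,13,14,15): 0⊕1⊕1⊕0⊕1⊕1⊕1⊕1 = 0
Syndrome s8…s1 = 0111 → error at position 7.

0111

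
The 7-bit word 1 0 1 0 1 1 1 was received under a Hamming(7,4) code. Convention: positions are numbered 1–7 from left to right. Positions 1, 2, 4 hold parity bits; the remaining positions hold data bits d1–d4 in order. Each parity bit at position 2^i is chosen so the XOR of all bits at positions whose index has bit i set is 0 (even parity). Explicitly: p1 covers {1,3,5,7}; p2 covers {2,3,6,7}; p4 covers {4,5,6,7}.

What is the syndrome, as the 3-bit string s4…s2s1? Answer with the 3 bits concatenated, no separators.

110

s1 (pos 1,3,5,7): 1⊕1⊕1⊕1 = 0
s2 (pos 2,3,6,7): 0⊕1⊕1⊕1 = 1
s4 (pos 4,5,6,7): 0⊕1⊕1⊕1 = 1
Syndrome s4…s1 = 110 → error at position 6.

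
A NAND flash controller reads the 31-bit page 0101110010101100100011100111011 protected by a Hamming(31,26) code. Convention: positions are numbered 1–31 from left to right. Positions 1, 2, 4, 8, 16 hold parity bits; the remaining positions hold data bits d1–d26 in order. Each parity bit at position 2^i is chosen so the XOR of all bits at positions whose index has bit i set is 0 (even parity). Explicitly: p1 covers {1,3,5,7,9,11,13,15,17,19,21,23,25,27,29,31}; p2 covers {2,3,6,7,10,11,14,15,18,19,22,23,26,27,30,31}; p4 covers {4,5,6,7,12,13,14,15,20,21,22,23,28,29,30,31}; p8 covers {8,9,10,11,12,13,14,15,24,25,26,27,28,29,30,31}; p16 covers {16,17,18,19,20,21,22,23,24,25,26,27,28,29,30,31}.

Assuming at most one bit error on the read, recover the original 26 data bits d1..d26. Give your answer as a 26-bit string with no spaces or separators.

01101010110100011100111111

s1 (pos 1,3,5,7,9,11,13,15,17,19,21,23,25,27,29,31): 0⊕0⊕1⊕0⊕1⊕1⊕1⊕0⊕1⊕0⊕1⊕1⊕0⊕1⊕0⊕1 = 1
s2 (pos 2,3,6,7,10,11,14,15,18,19,22,23,26,27,30,31): 1⊕0⊕1⊕0⊕0⊕1⊕1⊕0⊕0⊕0⊕1⊕1⊕1⊕1⊕1⊕1 = 0
s4 (pos 4,5,6,7,12,13,14,15,20,21,22,23,28,29,30,31): 1⊕1⊕1⊕0⊕0⊕1⊕1⊕0⊕0⊕1⊕1⊕1⊕1⊕0⊕1⊕1 = 1
s8 (pos 8,9,10,11,12,13,14,15,24,25,26,27,28,29,30,31): 0⊕1⊕0⊕1⊕0⊕1⊕1⊕0⊕0⊕0⊕1⊕1⊕1⊕0⊕1⊕1 = 1
s16 (pos 16,17,18,19,20,21,22,23,24,25,26,27,28,29,30,31): 0⊕1⊕0⊕0⊕0⊕1⊕1⊕1⊕0⊕0⊕1⊕1⊕1⊕0⊕1⊕1 = 1
Syndrome s16…s1 = 11101 → error at position 29.
Flip position 29: 0101110010101100100011100111011 → 0101110010101100100011100111111
Read data bits from positions 3,5,6,7,9,10,11,12,13,14,15,17,18,19,20,21,22,23,24,25,26,27,28,29,30,31: 01101010110100011100111111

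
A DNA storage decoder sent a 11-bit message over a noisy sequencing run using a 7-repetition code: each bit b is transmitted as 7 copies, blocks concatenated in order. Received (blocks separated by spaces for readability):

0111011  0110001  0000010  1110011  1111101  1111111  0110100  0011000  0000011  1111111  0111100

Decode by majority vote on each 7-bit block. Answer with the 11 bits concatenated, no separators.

10011100011

Block 1 (0111011): 5 ones → 1
Block 2 (0110001): 3 ones → 0
Block 3 (0000010): 1 one → 0
Block 4 (1110011): 5 ones → 1
Block 5 (1111101): 6 ones → 1
Block 6 (1111111): 7 ones → 1
Block 7 (0110100): 3 ones → 0
Block 8 (0011000): 2 ones → 0
Block 9 (0000011): 2 ones → 0
Block 10 (1111111): 7 ones → 1
Block 11 (0111100): 4 ones → 1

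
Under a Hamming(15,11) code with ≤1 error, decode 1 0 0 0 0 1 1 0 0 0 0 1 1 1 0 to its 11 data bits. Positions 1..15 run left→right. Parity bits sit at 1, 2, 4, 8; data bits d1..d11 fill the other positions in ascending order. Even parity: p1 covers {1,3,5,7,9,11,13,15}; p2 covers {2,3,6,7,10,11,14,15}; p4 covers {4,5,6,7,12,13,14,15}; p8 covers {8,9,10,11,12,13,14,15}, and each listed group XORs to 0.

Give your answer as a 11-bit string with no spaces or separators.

s1 (pos 1,3,5,7,9,11,13,15): 1⊕0⊕0⊕1⊕0⊕0⊕1⊕0 = 1
s2 (pos 2,3,6,7,10,11,14,15): 0⊕0⊕1⊕1⊕0⊕0⊕1⊕0 = 1
s4 (pos 4,5,6,7,12,13,14,15): 0⊕0⊕1⊕1⊕1⊕1⊕1⊕0 = 1
s8 (pos 8,9,10,11,12,13,14,15): 0⊕0⊕0⊕0⊕1⊕1⊕1⊕0 = 1
Syndrome s8…s1 = 1111 → error at position 15.
Flip position 15: 100001100001110 → 100001100001111
Read data bits from positions 3,5,6,7,9,10,11,12,13,14,15: 00110001111

00110001111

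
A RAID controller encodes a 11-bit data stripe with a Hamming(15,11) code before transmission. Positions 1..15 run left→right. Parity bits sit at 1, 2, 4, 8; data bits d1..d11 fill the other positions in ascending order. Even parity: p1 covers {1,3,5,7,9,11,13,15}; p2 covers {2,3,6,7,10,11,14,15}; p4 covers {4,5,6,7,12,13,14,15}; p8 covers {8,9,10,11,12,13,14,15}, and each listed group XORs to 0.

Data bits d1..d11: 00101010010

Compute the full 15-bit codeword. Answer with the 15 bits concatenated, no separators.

Place data at non-parity positions: p1 p2 0 p4 0 1 0 p8 1 0 1 0 0 1 0
p1 (pos 1,3,5,7,9,11,13,15): XOR of data positions = 0⊕0⊕0⊕1⊕1⊕0⊕0 = 0
p2 (pos 2,3,6,7,10,11,14,15): XOR of data positions = 0⊕1⊕0⊕0⊕1⊕1⊕0 = 1
p4 (pos 4,5,6,7,12,13,14,15): XOR of data positions = 0⊕1⊕0⊕0⊕0⊕1⊕0 = 0
p8 (pos 8,9,10,11,12,13,14,15): XOR of data positions = 1⊕0⊕1⊕0⊕0⊕1⊕0 = 1
Codeword: 010001011010010

010001011010010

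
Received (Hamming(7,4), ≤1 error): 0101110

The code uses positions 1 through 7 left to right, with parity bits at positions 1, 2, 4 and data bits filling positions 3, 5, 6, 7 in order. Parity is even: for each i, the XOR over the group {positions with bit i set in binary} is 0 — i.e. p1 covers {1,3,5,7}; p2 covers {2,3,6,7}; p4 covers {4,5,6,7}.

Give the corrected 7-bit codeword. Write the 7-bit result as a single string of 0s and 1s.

0101010

s1 (pos 1,3,5,7): 0⊕0⊕1⊕0 = 1
s2 (pos 2,3,6,7): 1⊕0⊕1⊕0 = 0
s4 (pos 4,5,6,7): 1⊕1⊕1⊕0 = 1
Syndrome s4…s1 = 101 → error at position 5.
Flip position 5: 0101110 → 0101010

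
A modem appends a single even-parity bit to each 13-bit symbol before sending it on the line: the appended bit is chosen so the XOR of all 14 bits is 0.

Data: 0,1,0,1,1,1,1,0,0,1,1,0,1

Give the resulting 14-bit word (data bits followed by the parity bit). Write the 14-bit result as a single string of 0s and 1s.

XOR of the 13 data bits: 0⊕1⊕0⊕1⊕1⊕1⊕1⊕0⊕0⊕1⊕1⊕0⊕1 = 0
Parity bit = 0 (so all 14 bits XOR to 0).

01011110011010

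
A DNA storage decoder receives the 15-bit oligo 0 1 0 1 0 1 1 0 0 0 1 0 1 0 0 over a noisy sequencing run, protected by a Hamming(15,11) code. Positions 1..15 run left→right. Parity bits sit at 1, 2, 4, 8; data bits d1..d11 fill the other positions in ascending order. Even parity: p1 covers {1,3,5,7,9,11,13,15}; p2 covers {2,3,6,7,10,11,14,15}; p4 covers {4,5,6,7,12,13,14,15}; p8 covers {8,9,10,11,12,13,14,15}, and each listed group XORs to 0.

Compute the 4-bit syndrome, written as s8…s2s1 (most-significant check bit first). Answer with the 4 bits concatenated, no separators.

s1 (pos 1,3,5,7,9,11,13,15): 0⊕0⊕0⊕1⊕0⊕1⊕1⊕0 = 1
s2 (pos 2,3,6,7,10,11,14,15): 1⊕0⊕1⊕1⊕0⊕1⊕0⊕0 = 0
s4 (pos 4,5,6,7,12,13,14,15): 1⊕0⊕1⊕1⊕0⊕1⊕0⊕0 = 0
s8 (pos 8,9,10,11,12,13,14,15): 0⊕0⊕0⊕1⊕0⊕1⊕0⊕0 = 0
Syndrome s8…s1 = 0001 → error at position 1.

0001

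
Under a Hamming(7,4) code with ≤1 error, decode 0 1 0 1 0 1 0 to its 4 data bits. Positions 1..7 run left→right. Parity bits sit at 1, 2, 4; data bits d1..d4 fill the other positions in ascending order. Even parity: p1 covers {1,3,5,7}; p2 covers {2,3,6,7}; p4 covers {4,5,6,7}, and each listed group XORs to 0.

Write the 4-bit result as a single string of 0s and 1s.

0010

s1 (pos 1,3,5,7): 0⊕0⊕0⊕0 = 0
s2 (pos 2,3,6,7): 1⊕0⊕1⊕0 = 0
s4 (pos 4,5,6,7): 1⊕0⊕1⊕0 = 0
Syndrome s4…s1 = 000 → no error.
Read data bits from positions 3,5,6,7: 0010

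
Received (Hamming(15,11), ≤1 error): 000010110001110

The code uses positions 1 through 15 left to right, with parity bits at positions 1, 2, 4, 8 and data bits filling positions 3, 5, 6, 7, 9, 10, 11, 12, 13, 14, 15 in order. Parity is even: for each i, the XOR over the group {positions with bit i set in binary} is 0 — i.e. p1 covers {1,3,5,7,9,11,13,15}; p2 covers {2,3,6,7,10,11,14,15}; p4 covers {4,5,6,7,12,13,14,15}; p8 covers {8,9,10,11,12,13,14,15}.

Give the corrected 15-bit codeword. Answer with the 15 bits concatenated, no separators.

s1 (pos 1,3,5,7,9,11,13,15): 0⊕0⊕1⊕1⊕0⊕0⊕1⊕0 = 1
s2 (pos 2,3,6,7,10,11,14,15): 0⊕0⊕0⊕1⊕0⊕0⊕1⊕0 = 0
s4 (pos 4,5,6,7,12,13,14,15): 0⊕1⊕0⊕1⊕1⊕1⊕1⊕0 = 1
s8 (pos 8,9,10,11,12,13,14,15): 1⊕0⊕0⊕0⊕1⊕1⊕1⊕0 = 0
Syndrome s8…s1 = 0101 → error at position 5.
Flip position 5: 000010110001110 → 000000110001110

000000110001110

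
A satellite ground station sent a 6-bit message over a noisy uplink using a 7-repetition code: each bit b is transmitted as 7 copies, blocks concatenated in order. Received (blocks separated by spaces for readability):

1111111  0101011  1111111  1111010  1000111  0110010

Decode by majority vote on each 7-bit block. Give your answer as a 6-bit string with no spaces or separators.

111110

Block 1 (1111111): 7 ones → 1
Block 2 (0101011): 4 ones → 1
Block 3 (1111111): 7 ones → 1
Block 4 (1111010): 5 ones → 1
Block 5 (1000111): 4 ones → 1
Block 6 (0110010): 3 ones → 0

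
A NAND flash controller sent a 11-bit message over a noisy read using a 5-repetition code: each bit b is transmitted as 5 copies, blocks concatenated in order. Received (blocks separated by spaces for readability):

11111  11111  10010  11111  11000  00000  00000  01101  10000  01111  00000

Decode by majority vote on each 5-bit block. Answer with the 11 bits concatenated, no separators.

Block 1 (11111): 5 ones → 1
Block 2 (11111): 5 ones → 1
Block 3 (10010): 2 ones → 0
Block 4 (11111): 5 ones → 1
Block 5 (11000): 2 ones → 0
Block 6 (00000): 0 ones → 0
Block 7 (00000): 0 ones → 0
Block 8 (01101): 3 ones → 1
Block 9 (10000): 1 one → 0
Block 10 (01111): 4 ones → 1
Block 11 (00000): 0 ones → 0

11010001010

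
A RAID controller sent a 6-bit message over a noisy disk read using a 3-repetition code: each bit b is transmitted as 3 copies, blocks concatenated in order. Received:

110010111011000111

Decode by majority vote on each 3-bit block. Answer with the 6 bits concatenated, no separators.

101101

Block 1 (110): 2 ones → 1
Block 2 (010): 1 one → 0
Block 3 (111): 3 ones → 1
Block 4 (011): 2 ones → 1
Block 5 (000): 0 ones → 0
Block 6 (111): 3 ones → 1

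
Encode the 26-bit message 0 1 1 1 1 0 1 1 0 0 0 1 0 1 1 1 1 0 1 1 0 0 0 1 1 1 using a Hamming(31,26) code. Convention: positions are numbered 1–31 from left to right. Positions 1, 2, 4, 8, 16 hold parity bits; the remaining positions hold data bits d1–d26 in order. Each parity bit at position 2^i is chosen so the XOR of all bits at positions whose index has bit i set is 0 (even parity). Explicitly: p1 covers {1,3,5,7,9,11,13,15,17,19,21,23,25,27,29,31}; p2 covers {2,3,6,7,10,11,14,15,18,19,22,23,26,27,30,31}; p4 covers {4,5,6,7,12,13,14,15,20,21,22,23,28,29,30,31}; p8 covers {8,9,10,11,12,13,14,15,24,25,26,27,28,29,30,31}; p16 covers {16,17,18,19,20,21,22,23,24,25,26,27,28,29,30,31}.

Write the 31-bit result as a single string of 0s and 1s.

0100111010110000101111011000111

Place data at non-parity positions: p1 p2 0 p4 1 1 1 p8 1 0 1 1 0 0 0 p16 1 0 1 1 1 1 0 1 1 0 0 0 1 1 1
p1 (pos 1,3,5,7,9,11,13,15,17,19,21,23,25,27,29,31): XOR of data positions = 0⊕1⊕1⊕1⊕1⊕0⊕0⊕1⊕1⊕1⊕0⊕1⊕0⊕1⊕1 = 0
p2 (pos 2,3,6,7,10,11,14,15,18,19,22,23,26,27,30,31): XOR of data positions = 0⊕1⊕1⊕0⊕1⊕0⊕0⊕0⊕1⊕1⊕0⊕0⊕0⊕1⊕1 = 1
p4 (pos 4,5,6,7,12,13,14,15,20,21,22,23,28,29,30,31): XOR of data positions = 1⊕1⊕1⊕1⊕0⊕0⊕0⊕1⊕1⊕1⊕0⊕0⊕1⊕1⊕1 = 0
p8 (pos 8,9,10,11,12,13,14,15,24,25,26,27,28,29,30,31): XOR of data positions = 1⊕0⊕1⊕1⊕0⊕0⊕0⊕1⊕1⊕0⊕0⊕0⊕1⊕1⊕1 = 0
p16 (pos 16,17,18,19,20,21,22,23,24,25,26,27,28,29,30,31): XOR of data positions = 1⊕0⊕1⊕1⊕1⊕1⊕0⊕1⊕1⊕0⊕0⊕0⊕1⊕1⊕1 = 0
Codeword: 0100111010110000101111011000111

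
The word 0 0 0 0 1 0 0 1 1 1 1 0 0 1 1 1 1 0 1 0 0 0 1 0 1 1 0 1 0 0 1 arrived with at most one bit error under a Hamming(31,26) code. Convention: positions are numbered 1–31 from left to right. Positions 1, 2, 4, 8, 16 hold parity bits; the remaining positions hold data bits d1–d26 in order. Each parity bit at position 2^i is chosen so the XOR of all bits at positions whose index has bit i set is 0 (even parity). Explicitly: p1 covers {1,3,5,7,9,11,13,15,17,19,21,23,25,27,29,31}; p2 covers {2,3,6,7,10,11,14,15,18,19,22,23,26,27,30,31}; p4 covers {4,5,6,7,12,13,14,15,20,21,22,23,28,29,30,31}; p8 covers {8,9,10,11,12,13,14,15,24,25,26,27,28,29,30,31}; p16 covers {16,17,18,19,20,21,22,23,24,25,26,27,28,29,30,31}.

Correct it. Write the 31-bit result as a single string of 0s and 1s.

1000100111100111101000101101001

s1 (pos 1,3,5,7,9,11,13,15,17,19,21,23,25,27,29,31): 0⊕0⊕1⊕0⊕1⊕1⊕0⊕1⊕1⊕1⊕0⊕1⊕1⊕0⊕0⊕1 = 1
s2 (pos 2,3,6,7,10,11,14,15,18,19,22,23,26,27,30,31): 0⊕0⊕0⊕0⊕1⊕1⊕1⊕1⊕0⊕1⊕0⊕1⊕1⊕0⊕0⊕1 = 0
s4 (pos 4,5,6,7,12,13,14,15,20,21,22,23,28,29,30,31): 0⊕1⊕0⊕0⊕0⊕0⊕1⊕1⊕0⊕0⊕0⊕1⊕1⊕0⊕0⊕1 = 0
s8 (pos 8,9,10,11,12,13,14,15,24,25,26,27,28,29,30,31): 1⊕1⊕1⊕1⊕0⊕0⊕1⊕1⊕0⊕1⊕1⊕0⊕1⊕0⊕0⊕1 = 0
s16 (pos 16,17,18,19,20,21,22,23,24,25,26,27,28,29,30,31): 1⊕1⊕0⊕1⊕0⊕0⊕0⊕1⊕0⊕1⊕1⊕0⊕1⊕0⊕0⊕1 = 0
Syndrome s16…s1 = 00001 → error at position 1.
Flip position 1: 0000100111100111101000101101001 → 1000100111100111101000101101001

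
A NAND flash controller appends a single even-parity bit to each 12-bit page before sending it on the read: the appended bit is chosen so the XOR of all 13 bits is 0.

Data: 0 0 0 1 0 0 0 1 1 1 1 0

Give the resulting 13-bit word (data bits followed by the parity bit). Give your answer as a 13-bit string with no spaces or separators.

XOR of the 12 data bits: 0⊕0⊕0⊕1⊕0⊕0⊕0⊕1⊕1⊕1⊕1⊕0 = 1
Parity bit = 1 (so all 13 bits XOR to 0).

0001000111101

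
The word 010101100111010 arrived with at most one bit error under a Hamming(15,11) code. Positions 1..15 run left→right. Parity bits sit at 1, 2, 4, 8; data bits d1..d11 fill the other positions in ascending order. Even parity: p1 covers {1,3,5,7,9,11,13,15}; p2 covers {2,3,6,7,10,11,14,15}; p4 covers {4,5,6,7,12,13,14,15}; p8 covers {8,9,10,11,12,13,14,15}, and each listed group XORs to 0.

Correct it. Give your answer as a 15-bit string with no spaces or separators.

010001100111010

s1 (pos 1,3,5,7,9,11,13,15): 0⊕0⊕0⊕1⊕0⊕1⊕0⊕0 = 0
s2 (pos 2,3,6,7,10,11,14,15): 1⊕0⊕1⊕1⊕1⊕1⊕1⊕0 = 0
s4 (pos 4,5,6,7,12,13,14,15): 1⊕0⊕1⊕1⊕1⊕0⊕1⊕0 = 1
s8 (pos 8,9,10,11,12,13,14,15): 0⊕0⊕1⊕1⊕1⊕0⊕1⊕0 = 0
Syndrome s8…s1 = 0100 → error at position 4.
Flip position 4: 010101100111010 → 010001100111010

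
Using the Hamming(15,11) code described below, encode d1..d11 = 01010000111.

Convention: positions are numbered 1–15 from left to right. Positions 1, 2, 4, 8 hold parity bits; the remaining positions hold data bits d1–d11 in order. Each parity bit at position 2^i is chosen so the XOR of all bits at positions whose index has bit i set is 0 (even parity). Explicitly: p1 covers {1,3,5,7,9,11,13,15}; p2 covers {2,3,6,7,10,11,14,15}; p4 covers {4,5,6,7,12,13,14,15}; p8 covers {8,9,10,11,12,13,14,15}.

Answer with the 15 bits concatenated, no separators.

Place data at non-parity positions: p1 p2 0 p4 1 0 1 p8 0 0 0 0 1 1 1
p1 (pos 1,3,5,7,9,11,13,15): XOR of data positions = 0⊕1⊕1⊕0⊕0⊕1⊕1 = 0
p2 (pos 2,3,6,7,10,11,14,15): XOR of data positions = 0⊕0⊕1⊕0⊕0⊕1⊕1 = 1
p4 (pos 4,5,6,7,12,13,14,15): XOR of data positions = 1⊕0⊕1⊕0⊕1⊕1⊕1 = 1
p8 (pos 8,9,10,11,12,13,14,15): XOR of data positions = 0⊕0⊕0⊕0⊕1⊕1⊕1 = 1
Codeword: 010110110000111

010110110000111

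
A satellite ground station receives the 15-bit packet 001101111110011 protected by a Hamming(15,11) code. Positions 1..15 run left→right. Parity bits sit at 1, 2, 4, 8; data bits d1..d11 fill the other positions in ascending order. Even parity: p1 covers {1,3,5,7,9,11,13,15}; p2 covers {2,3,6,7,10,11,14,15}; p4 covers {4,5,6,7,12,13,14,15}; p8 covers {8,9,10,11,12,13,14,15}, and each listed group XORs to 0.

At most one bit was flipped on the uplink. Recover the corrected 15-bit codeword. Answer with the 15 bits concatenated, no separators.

s1 (pos 1,3,5,7,9,11,13,15): 0⊕1⊕0⊕1⊕1⊕1⊕0⊕1 = 1
s2 (pos 2,3,6,7,10,11,14,15): 0⊕1⊕1⊕1⊕1⊕1⊕1⊕1 = 1
s4 (pos 4,5,6,7,12,13,14,15): 1⊕0⊕1⊕1⊕0⊕0⊕1⊕1 = 1
s8 (pos 8,9,10,11,12,13,14,15): 1⊕1⊕1⊕1⊕0⊕0⊕1⊕1 = 0
Syndrome s8…s1 = 0111 → error at position 7.
Flip position 7: 001101111110011 → 001101011110011

001101011110011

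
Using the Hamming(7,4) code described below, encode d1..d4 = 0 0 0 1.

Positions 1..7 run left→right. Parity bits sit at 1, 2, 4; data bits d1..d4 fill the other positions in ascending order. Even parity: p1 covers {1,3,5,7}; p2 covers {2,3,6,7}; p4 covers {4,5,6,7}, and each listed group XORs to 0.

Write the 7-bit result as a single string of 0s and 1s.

1101001

Place data at non-parity positions: p1 p2 0 p4 0 0 1
p1 (pos 1,3,5,7): XOR of data positions = 0⊕0⊕1 = 1
p2 (pos 2,3,6,7): XOR of data positions = 0⊕0⊕1 = 1
p4 (pos 4,5,6,7): XOR of data positions = 0⊕0⊕1 = 1
Codeword: 1101001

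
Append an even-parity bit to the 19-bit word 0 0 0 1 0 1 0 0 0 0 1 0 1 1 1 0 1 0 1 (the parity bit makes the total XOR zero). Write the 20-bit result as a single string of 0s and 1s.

00010100001011101010

XOR of the 19 data bits: 0⊕0⊕0⊕1⊕0⊕1⊕0⊕0⊕0⊕0⊕1⊕0⊕1⊕1⊕1⊕0⊕1⊕0⊕1 = 0
Parity bit = 0 (so all 20 bits XOR to 0).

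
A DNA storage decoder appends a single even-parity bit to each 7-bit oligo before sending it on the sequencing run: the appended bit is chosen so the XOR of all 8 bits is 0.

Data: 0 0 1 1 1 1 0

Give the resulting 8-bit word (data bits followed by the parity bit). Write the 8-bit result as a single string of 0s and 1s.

XOR of the 7 data bits: 0⊕0⊕1⊕1⊕1⊕1⊕0 = 0
Parity bit = 0 (so all 8 bits XOR to 0).

00111100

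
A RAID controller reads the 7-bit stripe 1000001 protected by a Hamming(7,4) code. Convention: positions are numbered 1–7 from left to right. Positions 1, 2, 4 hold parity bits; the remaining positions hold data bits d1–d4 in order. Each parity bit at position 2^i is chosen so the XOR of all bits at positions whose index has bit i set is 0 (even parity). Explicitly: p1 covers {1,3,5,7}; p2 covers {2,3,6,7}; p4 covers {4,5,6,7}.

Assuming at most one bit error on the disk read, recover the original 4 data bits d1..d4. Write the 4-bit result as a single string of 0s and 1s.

0011

s1 (pos 1,3,5,7): 1⊕0⊕0⊕1 = 0
s2 (pos 2,3,6,7): 0⊕0⊕0⊕1 = 1
s4 (pos 4,5,6,7): 0⊕0⊕0⊕1 = 1
Syndrome s4…s1 = 110 → error at position 6.
Flip position 6: 1000001 → 1000011
Read data bits from positions 3,5,6,7: 0011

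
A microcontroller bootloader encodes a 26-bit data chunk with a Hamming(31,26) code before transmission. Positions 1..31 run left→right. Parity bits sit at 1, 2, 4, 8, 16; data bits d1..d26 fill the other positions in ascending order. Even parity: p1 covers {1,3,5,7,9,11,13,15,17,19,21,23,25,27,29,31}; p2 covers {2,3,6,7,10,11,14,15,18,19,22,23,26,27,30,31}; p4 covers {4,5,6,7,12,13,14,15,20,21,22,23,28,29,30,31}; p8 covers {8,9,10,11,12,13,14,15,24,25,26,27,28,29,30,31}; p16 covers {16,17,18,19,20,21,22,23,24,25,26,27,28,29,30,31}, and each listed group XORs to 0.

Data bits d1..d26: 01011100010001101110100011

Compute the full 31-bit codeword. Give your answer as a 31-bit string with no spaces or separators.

Place data at non-parity positions: p1 p2 0 p4 1 0 1 p8 1 1 0 0 0 1 0 p16 0 0 1 1 0 1 1 1 0 1 0 0 0 1 1
p1 (pos 1,3,5,7,9,11,13,15,17,19,21,23,25,27,29,31): XOR of data positions = 0⊕1⊕1⊕1⊕0⊕0⊕0⊕0⊕1⊕0⊕1⊕0⊕0⊕0⊕1 = 0
p2 (pos 2,3,6,7,10,11,14,15,18,19,22,23,26,27,30,31): XOR of data positions = 0⊕0⊕1⊕1⊕0⊕1⊕0⊕0⊕1⊕1⊕1⊕1⊕0⊕1⊕1 = 1
p4 (pos 4,5,6,7,12,13,14,15,20,21,22,23,28,29,30,31): XOR of data positions = 1⊕0⊕1⊕0⊕0⊕1⊕0⊕1⊕0⊕1⊕1⊕0⊕0⊕1⊕1 = 0
p8 (pos 8,9,10,11,12,13,14,15,24,25,26,27,28,29,30,31): XOR of data positions = 1⊕1⊕0⊕0⊕0⊕1⊕0⊕1⊕0⊕1⊕0⊕0⊕0⊕1⊕1 = 1
p16 (pos 16,17,18,19,20,21,22,23,24,25,26,27,28,29,30,31): XOR of data positions = 0⊕0⊕1⊕1⊕0⊕1⊕1⊕1⊕0⊕1⊕0⊕0⊕0⊕1⊕1 = 0
Codeword: 0100101111000100001101110100011

0100101111000100001101110100011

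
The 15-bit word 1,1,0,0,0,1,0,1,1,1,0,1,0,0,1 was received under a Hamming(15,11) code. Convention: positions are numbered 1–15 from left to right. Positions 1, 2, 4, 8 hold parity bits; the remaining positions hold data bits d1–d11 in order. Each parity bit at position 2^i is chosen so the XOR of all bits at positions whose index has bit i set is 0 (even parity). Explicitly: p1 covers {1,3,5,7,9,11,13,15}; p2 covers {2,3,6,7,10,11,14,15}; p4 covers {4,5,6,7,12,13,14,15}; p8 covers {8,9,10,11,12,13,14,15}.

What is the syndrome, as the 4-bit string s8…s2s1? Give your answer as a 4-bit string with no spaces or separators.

s1 (pos 1,3,5,7,9,11,13,15): 1⊕0⊕0⊕0⊕1⊕0⊕0⊕1 = 1
s2 (pos 2,3,6,7,10,11,14,15): 1⊕0⊕1⊕0⊕1⊕0⊕0⊕1 = 0
s4 (pos 4,5,6,7,12,13,14,15): 0⊕0⊕1⊕0⊕1⊕0⊕0⊕1 = 1
s8 (pos 8,9,10,11,12,13,14,15): 1⊕1⊕1⊕0⊕1⊕0⊕0⊕1 = 1
Syndrome s8…s1 = 1101 → error at position 13.

1101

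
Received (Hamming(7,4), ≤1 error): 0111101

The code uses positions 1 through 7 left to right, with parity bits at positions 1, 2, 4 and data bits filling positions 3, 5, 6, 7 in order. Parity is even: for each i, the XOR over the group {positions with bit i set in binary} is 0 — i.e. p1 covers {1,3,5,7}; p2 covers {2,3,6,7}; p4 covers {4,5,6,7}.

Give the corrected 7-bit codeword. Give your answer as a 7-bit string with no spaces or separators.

s1 (pos 1,3,5,7): 0⊕1⊕1⊕1 = 1
s2 (pos 2,3,6,7): 1⊕1⊕0⊕1 = 1
s4 (pos 4,5,6,7): 1⊕1⊕0⊕1 = 1
Syndrome s4…s1 = 111 → error at position 7.
Flip position 7: 0111101 → 0111100

0111100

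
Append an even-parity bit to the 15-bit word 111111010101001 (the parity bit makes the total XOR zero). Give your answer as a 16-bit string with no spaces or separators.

1111110101010010

XOR of the 15 data bits: 1⊕1⊕1⊕1⊕1⊕1⊕0⊕1⊕0⊕1⊕0⊕1⊕0⊕0⊕1 = 0
Parity bit = 0 (so all 16 bits XOR to 0).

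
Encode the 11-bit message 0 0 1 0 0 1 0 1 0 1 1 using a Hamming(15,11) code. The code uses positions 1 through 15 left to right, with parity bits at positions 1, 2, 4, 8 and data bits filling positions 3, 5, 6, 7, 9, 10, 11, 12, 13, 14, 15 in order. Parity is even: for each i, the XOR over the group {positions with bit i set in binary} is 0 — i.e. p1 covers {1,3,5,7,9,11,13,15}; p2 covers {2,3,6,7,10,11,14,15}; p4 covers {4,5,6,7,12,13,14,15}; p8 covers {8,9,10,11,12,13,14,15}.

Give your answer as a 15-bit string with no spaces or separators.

Place data at non-parity positions: p1 p2 0 p4 0 1 0 p8 0 1 0 1 0 1 1
p1 (pos 1,3,5,7,9,11,13,15): XOR of data positions = 0⊕0⊕0⊕0⊕0⊕0⊕1 = 1
p2 (pos 2,3,6,7,10,11,14,15): XOR of data positions = 0⊕1⊕0⊕1⊕0⊕1⊕1 = 0
p4 (pos 4,5,6,7,12,13,14,15): XOR of data positions = 0⊕1⊕0⊕1⊕0⊕1⊕1 = 0
p8 (pos 8,9,10,11,12,13,14,15): XOR of data positions = 0⊕1⊕0⊕1⊕0⊕1⊕1 = 0
Codeword: 100001000101011

100001000101011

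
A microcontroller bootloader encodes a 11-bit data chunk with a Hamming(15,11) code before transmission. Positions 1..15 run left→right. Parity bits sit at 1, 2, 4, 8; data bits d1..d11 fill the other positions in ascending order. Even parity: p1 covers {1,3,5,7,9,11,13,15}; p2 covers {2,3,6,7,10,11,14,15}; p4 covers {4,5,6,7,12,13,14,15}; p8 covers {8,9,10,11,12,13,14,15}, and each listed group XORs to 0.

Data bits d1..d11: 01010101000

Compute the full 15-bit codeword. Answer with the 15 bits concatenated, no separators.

000110100101000

Place data at non-parity positions: p1 p2 0 p4 1 0 1 p8 0 1 0 1 0 0 0
p1 (pos 1,3,5,7,9,11,13,15): XOR of data positions = 0⊕1⊕1⊕0⊕0⊕0⊕0 = 0
p2 (pos 2,3,6,7,10,11,14,15): XOR of data positions = 0⊕0⊕1⊕1⊕0⊕0⊕0 = 0
p4 (pos 4,5,6,7,12,13,14,15): XOR of data positions = 1⊕0⊕1⊕1⊕0⊕0⊕0 = 1
p8 (pos 8,9,10,11,12,13,14,15): XOR of data positions = 0⊕1⊕0⊕1⊕0⊕0⊕0 = 0
Codeword: 000110100101000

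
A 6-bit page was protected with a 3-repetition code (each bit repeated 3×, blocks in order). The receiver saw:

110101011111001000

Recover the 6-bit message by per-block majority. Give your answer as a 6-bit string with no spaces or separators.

Block 1 (110): 2 ones → 1
Block 2 (101): 2 ones → 1
Block 3 (011): 2 ones → 1
Block 4 (111): 3 ones → 1
Block 5 (001): 1 one → 0
Block 6 (000): 0 ones → 0

111100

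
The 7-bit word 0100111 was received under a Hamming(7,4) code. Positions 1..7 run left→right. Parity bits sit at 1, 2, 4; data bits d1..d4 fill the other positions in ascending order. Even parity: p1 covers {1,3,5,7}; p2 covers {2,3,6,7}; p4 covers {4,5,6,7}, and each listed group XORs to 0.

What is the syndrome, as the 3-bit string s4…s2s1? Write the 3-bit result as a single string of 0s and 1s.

s1 (pos 1,3,5,7): 0⊕0⊕1⊕1 = 0
s2 (pos 2,3,6,7): 1⊕0⊕1⊕1 = 1
s4 (pos 4,5,6,7): 0⊕1⊕1⊕1 = 1
Syndrome s4…s1 = 110 → error at position 6.

110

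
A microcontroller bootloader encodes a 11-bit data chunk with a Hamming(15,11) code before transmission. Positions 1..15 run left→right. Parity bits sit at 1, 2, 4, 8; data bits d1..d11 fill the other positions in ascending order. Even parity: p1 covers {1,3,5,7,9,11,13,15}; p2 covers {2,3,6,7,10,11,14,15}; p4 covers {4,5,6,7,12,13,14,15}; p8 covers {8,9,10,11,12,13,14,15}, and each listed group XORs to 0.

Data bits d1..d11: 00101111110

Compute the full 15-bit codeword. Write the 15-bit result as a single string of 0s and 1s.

Place data at non-parity positions: p1 p2 0 p4 0 1 0 p8 1 1 1 1 1 1 0
p1 (pos 1,3,5,7,9,11,13,15): XOR of data positions = 0⊕0⊕0⊕1⊕1⊕1⊕0 = 1
p2 (pos 2,3,6,7,10,11,14,15): XOR of data positions = 0⊕1⊕0⊕1⊕1⊕1⊕0 = 0
p4 (pos 4,5,6,7,12,13,14,15): XOR of data positions = 0⊕1⊕0⊕1⊕1⊕1⊕0 = 0
p8 (pos 8,9,10,11,12,13,14,15): XOR of data positions = 1⊕1⊕1⊕1⊕1⊕1⊕0 = 0
Codeword: 100001001111110

100001001111110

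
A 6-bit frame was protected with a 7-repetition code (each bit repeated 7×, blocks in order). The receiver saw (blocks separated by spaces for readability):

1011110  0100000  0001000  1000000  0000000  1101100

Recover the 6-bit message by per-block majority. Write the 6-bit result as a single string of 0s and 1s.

Block 1 (1011110): 5 ones → 1
Block 2 (0100000): 1 one → 0
Block 3 (0001000): 1 one → 0
Block 4 (1000000): 1 one → 0
Block 5 (0000000): 0 ones → 0
Block 6 (1101100): 4 ones → 1

100001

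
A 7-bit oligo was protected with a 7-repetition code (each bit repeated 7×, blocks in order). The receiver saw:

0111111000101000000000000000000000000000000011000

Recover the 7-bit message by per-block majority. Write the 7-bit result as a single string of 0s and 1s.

1000000

Block 1 (0111111): 6 ones → 1
Block 2 (0001010): 2 ones → 0
Block 3 (0000000): 0 ones → 0
Block 4 (0000000): 0 ones → 0
Block 5 (0000000): 0 ones → 0
Block 6 (0000000): 0 ones → 0
Block 7 (0011000): 2 ones → 0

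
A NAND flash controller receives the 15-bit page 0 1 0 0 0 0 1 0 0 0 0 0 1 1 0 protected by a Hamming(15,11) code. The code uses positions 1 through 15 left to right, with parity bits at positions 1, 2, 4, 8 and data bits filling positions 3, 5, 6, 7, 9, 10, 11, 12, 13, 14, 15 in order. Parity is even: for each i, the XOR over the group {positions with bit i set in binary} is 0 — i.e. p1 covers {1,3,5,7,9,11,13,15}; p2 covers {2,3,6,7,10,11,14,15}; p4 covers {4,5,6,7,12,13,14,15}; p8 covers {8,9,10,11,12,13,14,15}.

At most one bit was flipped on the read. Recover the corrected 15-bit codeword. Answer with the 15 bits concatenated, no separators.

s1 (pos 1,3,5,7,9,11,13,15): 0⊕0⊕0⊕1⊕0⊕0⊕1⊕0 = 0
s2 (pos 2,3,6,7,10,11,14,15): 1⊕0⊕0⊕1⊕0⊕0⊕1⊕0 = 1
s4 (pos 4,5,6,7,12,13,14,15): 0⊕0⊕0⊕1⊕0⊕1⊕1⊕0 = 1
s8 (pos 8,9,10,11,12,13,14,15): 0⊕0⊕0⊕0⊕0⊕1⊕1⊕0 = 0
Syndrome s8…s1 = 0110 → error at position 6.
Flip position 6: 010000100000110 → 010001100000110

010001100000110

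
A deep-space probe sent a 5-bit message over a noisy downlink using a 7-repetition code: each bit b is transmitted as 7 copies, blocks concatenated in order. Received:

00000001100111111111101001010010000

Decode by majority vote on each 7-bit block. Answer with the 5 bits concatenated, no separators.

Block 1 (0000000): 0 ones → 0
Block 2 (1100111): 5 ones → 1
Block 3 (1111111): 7 ones → 1
Block 4 (0100101): 3 ones → 0
Block 5 (0010000): 1 one → 0

01100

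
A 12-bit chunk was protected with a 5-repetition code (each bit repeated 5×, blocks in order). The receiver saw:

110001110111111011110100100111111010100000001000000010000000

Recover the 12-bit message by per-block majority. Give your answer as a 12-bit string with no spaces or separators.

011101100000

Block 1 (11000): 2 ones → 0
Block 2 (11101): 4 ones → 1
Block 3 (11111): 5 ones → 1
Block 4 (01111): 4 ones → 1
Block 5 (01001): 2 ones → 0
Block 6 (00111): 3 ones → 1
Block 7 (11101): 4 ones → 1
Block 8 (01000): 1 one → 0
Block 9 (00001): 1 one → 0
Block 10 (00000): 0 ones → 0
Block 11 (00100): 1 one → 0
Block 12 (00000): 0 ones → 0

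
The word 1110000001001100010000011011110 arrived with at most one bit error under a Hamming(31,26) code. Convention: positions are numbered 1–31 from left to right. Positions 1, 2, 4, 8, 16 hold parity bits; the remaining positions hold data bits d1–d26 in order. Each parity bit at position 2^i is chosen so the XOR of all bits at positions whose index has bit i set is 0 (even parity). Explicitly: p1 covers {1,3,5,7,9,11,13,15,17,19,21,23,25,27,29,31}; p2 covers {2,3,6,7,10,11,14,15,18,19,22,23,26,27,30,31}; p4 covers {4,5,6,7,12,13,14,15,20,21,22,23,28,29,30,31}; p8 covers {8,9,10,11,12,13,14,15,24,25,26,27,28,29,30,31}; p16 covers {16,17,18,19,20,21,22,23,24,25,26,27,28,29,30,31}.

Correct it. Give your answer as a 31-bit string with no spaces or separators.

1110000001001100010000011011100

s1 (pos 1,3,5,7,9,11,13,15,17,19,21,23,25,27,29,31): 1⊕1⊕0⊕0⊕0⊕0⊕1⊕0⊕0⊕0⊕0⊕0⊕1⊕1⊕1⊕0 = 0
s2 (pos 2,3,6,7,10,11,14,15,18,19,22,23,26,27,30,31): 1⊕1⊕0⊕0⊕1⊕0⊕1⊕0⊕1⊕0⊕0⊕0⊕0⊕1⊕1⊕0 = 1
s4 (pos 4,5,6,7,12,13,14,15,20,21,22,23,28,29,30,31): 0⊕0⊕0⊕0⊕0⊕1⊕1⊕0⊕0⊕0⊕0⊕0⊕1⊕1⊕1⊕0 = 1
s8 (pos 8,9,10,11,12,13,14,15,24,25,26,27,28,29,30,31): 0⊕0⊕1⊕0⊕0⊕1⊕1⊕0⊕1⊕1⊕0⊕1⊕1⊕1⊕1⊕0 = 1
s16 (pos 16,17,18,19,20,21,22,23,24,25,26,27,28,29,30,31): 0⊕0⊕1⊕0⊕0⊕0⊕0⊕0⊕1⊕1⊕0⊕1⊕1⊕1⊕1⊕0 = 1
Syndrome s16…s1 = 11110 → error at position 30.
Flip position 30: 1110000001001100010000011011110 → 1110000001001100010000011011100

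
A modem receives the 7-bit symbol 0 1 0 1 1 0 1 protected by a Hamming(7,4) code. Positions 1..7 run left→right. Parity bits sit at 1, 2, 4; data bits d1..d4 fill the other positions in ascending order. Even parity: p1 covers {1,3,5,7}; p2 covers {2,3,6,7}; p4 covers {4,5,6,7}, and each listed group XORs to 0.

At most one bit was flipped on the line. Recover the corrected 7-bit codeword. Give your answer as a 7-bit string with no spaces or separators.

s1 (pos 1,3,5,7): 0⊕0⊕1⊕1 = 0
s2 (pos 2,3,6,7): 1⊕0⊕0⊕1 = 0
s4 (pos 4,5,6,7): 1⊕1⊕0⊕1 = 1
Syndrome s4…s1 = 100 → error at position 4.
Flip position 4: 0101101 → 0100101

0100101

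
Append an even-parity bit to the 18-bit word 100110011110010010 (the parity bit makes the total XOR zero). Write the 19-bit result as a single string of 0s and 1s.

XOR of the 18 data bits: 1⊕0⊕0⊕1⊕1⊕0⊕0⊕1⊕1⊕1⊕1⊕0⊕0⊕1⊕0⊕0⊕1⊕0 = 1
Parity bit = 1 (so all 19 bits XOR to 0).

1001100111100100101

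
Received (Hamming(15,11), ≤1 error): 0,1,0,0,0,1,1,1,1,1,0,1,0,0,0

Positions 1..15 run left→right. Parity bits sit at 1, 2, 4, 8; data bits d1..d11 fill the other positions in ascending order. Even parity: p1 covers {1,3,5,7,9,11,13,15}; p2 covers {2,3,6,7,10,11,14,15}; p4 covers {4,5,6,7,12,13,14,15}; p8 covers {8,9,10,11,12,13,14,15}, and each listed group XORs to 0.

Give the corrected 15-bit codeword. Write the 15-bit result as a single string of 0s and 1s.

s1 (pos 1,3,5,7,9,11,13,15): 0⊕0⊕0⊕1⊕1⊕0⊕0⊕0 = 0
s2 (pos 2,3,6,7,10,11,14,15): 1⊕0⊕1⊕1⊕1⊕0⊕0⊕0 = 0
s4 (pos 4,5,6,7,12,13,14,15): 0⊕0⊕1⊕1⊕1⊕0⊕0⊕0 = 1
s8 (pos 8,9,10,11,12,13,14,15): 1⊕1⊕1⊕0⊕1⊕0⊕0⊕0 = 0
Syndrome s8…s1 = 0100 → error at position 4.
Flip position 4: 010001111101000 → 010101111101000

010101111101000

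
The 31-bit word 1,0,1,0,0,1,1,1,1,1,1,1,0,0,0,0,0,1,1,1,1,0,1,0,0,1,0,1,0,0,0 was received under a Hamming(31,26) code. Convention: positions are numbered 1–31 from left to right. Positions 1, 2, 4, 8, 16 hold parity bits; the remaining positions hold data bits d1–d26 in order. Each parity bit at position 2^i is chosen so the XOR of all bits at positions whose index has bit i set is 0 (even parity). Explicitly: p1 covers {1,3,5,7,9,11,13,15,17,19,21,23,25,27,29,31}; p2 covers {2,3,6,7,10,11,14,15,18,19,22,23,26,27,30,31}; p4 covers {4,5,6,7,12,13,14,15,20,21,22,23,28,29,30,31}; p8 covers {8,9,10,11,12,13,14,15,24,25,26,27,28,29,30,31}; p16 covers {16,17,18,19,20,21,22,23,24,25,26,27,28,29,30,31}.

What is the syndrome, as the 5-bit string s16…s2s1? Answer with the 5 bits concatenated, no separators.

s1 (pos 1,3,5,7,9,11,13,15,17,19,21,23,25,27,29,31): 1⊕1⊕0⊕1⊕1⊕1⊕0⊕0⊕0⊕1⊕1⊕1⊕0⊕0⊕0⊕0 = 0
s2 (pos 2,3,6,7,10,11,14,15,18,19,22,23,26,27,30,31): 0⊕1⊕1⊕1⊕1⊕1⊕0⊕0⊕1⊕1⊕0⊕1⊕1⊕0⊕0⊕0 = 1
s4 (pos 4,5,6,7,12,13,14,15,20,21,22,23,28,29,30,31): 0⊕0⊕1⊕1⊕1⊕0⊕0⊕0⊕1⊕1⊕0⊕1⊕1⊕0⊕0⊕0 = 1
s8 (pos 8,9,10,11,12,13,14,15,24,25,26,27,28,29,30,31): 1⊕1⊕1⊕1⊕1⊕0⊕0⊕0⊕0⊕0⊕1⊕0⊕1⊕0⊕0⊕0 = 1
s16 (pos 16,17,18,19,20,21,22,23,24,25,26,27,28,29,30,31): 0⊕0⊕1⊕1⊕1⊕1⊕0⊕1⊕0⊕0⊕1⊕0⊕1⊕0⊕0⊕0 = 1
Syndrome s16…s1 = 11110 → error at position 30.

11110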